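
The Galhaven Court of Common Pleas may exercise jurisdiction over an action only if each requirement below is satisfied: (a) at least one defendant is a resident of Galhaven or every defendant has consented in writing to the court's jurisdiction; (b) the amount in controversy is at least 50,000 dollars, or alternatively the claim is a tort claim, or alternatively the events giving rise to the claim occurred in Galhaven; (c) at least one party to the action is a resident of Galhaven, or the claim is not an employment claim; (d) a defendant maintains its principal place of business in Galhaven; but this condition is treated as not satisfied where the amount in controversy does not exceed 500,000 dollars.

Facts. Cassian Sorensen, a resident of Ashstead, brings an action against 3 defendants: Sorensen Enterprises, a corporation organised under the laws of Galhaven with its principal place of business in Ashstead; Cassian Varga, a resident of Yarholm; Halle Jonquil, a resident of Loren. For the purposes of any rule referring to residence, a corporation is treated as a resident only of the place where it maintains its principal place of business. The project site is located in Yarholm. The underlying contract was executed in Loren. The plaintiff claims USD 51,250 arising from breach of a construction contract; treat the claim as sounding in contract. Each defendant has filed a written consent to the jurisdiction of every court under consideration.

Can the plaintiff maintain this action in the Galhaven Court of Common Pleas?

No

The Galhaven Court of Common Pleas:
  (a) Every defendant has filed written consent, so one alternative holds. Condition met.
  (b) The amount in controversy is 51,250 dollars, which meets the $50,000 floor — that alternative is enough. Condition met.
  (c) The claim is a contract claim, not an employment claim, which satisfies one of the alternatives. Satisfied.
  (d) The corporate defendant(s) have their principal place of business in Ashstead, not Galhaven. Fails.
  → Not every requirement is met — no jurisdiction.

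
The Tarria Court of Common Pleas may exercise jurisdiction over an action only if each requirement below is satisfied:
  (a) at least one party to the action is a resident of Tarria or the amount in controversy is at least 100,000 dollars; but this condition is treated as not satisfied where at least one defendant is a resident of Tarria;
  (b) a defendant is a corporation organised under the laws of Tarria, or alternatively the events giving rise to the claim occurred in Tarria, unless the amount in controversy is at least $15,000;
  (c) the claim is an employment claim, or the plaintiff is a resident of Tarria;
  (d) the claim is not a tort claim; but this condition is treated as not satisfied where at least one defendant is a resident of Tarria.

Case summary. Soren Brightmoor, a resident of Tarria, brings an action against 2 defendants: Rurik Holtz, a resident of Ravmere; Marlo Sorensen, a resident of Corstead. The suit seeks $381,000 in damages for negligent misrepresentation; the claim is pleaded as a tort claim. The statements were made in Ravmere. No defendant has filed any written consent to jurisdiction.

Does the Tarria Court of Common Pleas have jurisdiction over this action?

The Tarria Court of Common Pleas:
  (a) Soren Brightmoor resides in Tarria, so this disjunct is met. The carve-out does not apply: no defendant resides in Tarria (they reside in Ravmere, Corstead). Satisfied.
  (b) No defendant is a corporation; the operative events occurred in Ravmere, not Tarria — every alternative fails. However, the amount in controversy is $381,000, which meets the $15,000 floor, so the 'unless' proviso supplies this condition. Met.
  (c) The plaintiff resides in Tarria, which satisfies one of the alternatives. Condition met.
  (d) The claim is a tort claim. Not satisfied.
  → No jurisdiction.

No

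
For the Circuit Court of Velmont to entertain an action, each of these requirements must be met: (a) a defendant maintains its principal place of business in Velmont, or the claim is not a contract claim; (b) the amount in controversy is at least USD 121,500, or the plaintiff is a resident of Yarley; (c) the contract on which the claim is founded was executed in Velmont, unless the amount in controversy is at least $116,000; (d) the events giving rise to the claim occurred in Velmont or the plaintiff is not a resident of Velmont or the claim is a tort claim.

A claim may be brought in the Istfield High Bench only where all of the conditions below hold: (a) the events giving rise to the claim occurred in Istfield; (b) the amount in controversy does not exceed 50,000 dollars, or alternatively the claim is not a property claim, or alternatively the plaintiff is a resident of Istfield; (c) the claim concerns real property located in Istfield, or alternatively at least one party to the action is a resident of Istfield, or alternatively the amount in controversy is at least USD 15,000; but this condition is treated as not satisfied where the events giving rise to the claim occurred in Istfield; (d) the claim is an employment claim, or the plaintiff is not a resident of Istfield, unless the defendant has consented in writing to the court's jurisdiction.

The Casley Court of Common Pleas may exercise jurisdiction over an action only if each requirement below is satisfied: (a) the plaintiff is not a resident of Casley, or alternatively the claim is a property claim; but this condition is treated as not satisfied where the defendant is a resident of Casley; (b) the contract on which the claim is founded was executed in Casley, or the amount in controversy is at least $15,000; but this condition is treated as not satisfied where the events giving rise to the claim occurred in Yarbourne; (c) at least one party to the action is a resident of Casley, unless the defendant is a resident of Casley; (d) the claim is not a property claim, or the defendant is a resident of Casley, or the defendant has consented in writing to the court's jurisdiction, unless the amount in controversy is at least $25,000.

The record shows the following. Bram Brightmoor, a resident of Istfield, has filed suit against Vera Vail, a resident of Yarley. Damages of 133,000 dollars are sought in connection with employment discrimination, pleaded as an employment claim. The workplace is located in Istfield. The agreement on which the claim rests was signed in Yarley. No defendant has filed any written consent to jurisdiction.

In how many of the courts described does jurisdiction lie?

1

The Circuit Court of Velmont:
  (a) The claim is an employment claim, not a contract claim, so one alternative holds. Satisfied.
  (b) The amount in controversy is USD 133,000, which meets the 121,500 dollars floor — that alternative is enough. Satisfied.
  (c) The contract was executed in Yarley, not Velmont. But the amount in controversy is USD 133,000, which meets the 116,000 dollars floor, and the 'unless' clause therefore excuses the requirement. Met.
  (d) The plaintiff resides in Istfield, which is not Velmont, so one alternative holds. Satisfied.
  → Jurisdiction lies.
The Istfield High Bench:
  (a) The operative events occurred in Istfield. Met.
  (b) The claim is an employment claim, not a property claim, so one alternative holds. Met.
  (c) Bram Brightmoor resides in Istfield, so this disjunct is met. However, the operative events occurred in Istfield, which falls within the stated exception and so defeats the condition. Condition not met.
  (d) The claim is an employment claim — that alternative is enough. Met.
  → The court lacks jurisdiction.
The Casley Court of Common Pleas:
  (a) The plaintiff resides in Istfield, which is not Casley, so one alternative holds. And the carve-out is inapplicable — the defendant resides in Yarley, not Casley. Met.
  (b) The amount in controversy is 133,000 dollars, which meets the 15,000 dollars floor, which satisfies one of the alternatives. And the carve-out is inapplicable — the operative events occurred in Istfield, not Yarbourne. Condition met.
  (c) No party resides in Casley. Nor does the 'unless' clause help: the defendant resides in Yarley, not Casley. Not met.
  (d) The claim is an employment claim, not a property claim, so one alternative holds. Satisfied.
  → The court lacks jurisdiction.
Courts with jurisdiction: the Circuit Court of Velmont — 1 in total.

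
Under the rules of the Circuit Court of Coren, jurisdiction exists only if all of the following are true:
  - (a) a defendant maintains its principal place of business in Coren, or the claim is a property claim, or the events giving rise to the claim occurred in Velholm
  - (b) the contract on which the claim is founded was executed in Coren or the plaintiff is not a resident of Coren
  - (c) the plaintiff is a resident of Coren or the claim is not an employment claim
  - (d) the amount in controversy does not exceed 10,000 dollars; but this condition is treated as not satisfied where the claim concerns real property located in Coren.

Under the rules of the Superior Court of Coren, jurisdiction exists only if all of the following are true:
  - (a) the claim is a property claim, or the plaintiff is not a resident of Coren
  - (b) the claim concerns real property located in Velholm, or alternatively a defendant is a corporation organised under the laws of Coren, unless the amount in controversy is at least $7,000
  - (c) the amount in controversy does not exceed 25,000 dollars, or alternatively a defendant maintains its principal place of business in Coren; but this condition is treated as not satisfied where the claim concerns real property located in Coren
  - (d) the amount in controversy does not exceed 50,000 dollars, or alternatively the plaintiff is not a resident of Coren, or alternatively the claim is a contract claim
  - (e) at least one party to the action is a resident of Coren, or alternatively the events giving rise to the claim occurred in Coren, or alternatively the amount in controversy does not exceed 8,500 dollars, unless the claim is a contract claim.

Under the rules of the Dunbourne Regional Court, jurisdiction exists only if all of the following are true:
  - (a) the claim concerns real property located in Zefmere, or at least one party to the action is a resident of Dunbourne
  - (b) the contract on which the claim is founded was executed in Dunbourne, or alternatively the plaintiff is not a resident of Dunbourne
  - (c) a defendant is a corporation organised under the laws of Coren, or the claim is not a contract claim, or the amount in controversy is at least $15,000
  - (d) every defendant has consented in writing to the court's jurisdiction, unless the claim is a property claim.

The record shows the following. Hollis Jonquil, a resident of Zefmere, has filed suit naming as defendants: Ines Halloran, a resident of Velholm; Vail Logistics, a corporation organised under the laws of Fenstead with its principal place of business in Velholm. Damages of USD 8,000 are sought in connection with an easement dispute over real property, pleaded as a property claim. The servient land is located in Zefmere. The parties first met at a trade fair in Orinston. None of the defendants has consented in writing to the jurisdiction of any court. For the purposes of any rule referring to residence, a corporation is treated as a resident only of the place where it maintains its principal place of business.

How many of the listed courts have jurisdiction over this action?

3

The Circuit Court of Coren:
  (a) The claim is a property claim, so one alternative holds. Satisfied.
  (b) The plaintiff resides in Zefmere, which is not Coren, which satisfies one of the alternatives. Condition met.
  (c) The claim is a property claim, not an employment claim — that alternative is enough. Satisfied.
  (d) The amount in controversy is 8,000 dollars, within the USD 10,000 ceiling. The exception is not triggered, since the property lies in Zefmere, not Coren. Met.
  → The court has jurisdiction.
The Superior Court of Coren:
  (a) The claim is a property claim, so one alternative holds. Satisfied.
  (b) The property lies in Zefmere, not Velholm; the corporate defendant(s) are organised in Fenstead, not Coren — every alternative fails. The proviso rescues it, though: the amount in controversy is $8,000, which meets the $7,000 floor. Condition met.
  (c) The amount in controversy is USD 8,000, within the $25,000 ceiling, which satisfies one of the alternatives. The exception is not triggered, since the property lies in Zefmere, not Coren. Satisfied.
  (d) The amount in controversy is 8,000 dollars, within the 50,000 dollars ceiling, so this disjunct is met. Satisfied.
  (e) The amount in controversy is USD 8,000, within the $8,500 ceiling, so this disjunct is met. Satisfied.
  → All conditions met; jurisdiction exists.
The Dunbourne Regional Court:
  (a) The property lies in Zefmere, so this disjunct is met. Satisfied.
  (b) The plaintiff resides in Zefmere, which is not Dunbourne — that alternative is enough. Met.
  (c) The claim is a property claim, not a contract claim, so one alternative holds. Condition met.
  (d) No such written consent has been filed. The proviso rescues it, though: the claim is a property claim. Met.
  → The court has jurisdiction.
Courts with jurisdiction: the Circuit Court of Coren, the Superior Court of Coren, the Dunbourne Regional Court — 3 in total.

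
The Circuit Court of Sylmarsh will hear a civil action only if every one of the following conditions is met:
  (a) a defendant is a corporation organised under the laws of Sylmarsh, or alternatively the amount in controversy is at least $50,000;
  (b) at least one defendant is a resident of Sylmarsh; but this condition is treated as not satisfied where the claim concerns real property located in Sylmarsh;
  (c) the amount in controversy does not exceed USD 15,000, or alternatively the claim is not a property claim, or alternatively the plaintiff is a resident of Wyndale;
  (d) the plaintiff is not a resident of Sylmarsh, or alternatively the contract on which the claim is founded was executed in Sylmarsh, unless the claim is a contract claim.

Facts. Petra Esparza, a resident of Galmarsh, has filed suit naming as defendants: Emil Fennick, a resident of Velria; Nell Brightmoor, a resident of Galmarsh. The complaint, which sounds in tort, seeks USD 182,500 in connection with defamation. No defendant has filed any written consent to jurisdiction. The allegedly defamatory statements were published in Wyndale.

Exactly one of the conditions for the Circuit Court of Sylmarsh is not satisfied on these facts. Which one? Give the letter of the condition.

(b)

The Circuit Court of Sylmarsh:
  (a) The amount in controversy is $182,500, which meets the USD 50,000 floor, so one alternative holds. Satisfied.
  (b) No defendant resides in Sylmarsh (they reside in Velria, Galmarsh). Fails.
  (c) The claim is a tort claim, not a property claim, so one alternative holds. Condition met.
  (d) The plaintiff resides in Galmarsh, which is not Sylmarsh, which satisfies one of the alternatives. Condition met.
Only condition (b) fails.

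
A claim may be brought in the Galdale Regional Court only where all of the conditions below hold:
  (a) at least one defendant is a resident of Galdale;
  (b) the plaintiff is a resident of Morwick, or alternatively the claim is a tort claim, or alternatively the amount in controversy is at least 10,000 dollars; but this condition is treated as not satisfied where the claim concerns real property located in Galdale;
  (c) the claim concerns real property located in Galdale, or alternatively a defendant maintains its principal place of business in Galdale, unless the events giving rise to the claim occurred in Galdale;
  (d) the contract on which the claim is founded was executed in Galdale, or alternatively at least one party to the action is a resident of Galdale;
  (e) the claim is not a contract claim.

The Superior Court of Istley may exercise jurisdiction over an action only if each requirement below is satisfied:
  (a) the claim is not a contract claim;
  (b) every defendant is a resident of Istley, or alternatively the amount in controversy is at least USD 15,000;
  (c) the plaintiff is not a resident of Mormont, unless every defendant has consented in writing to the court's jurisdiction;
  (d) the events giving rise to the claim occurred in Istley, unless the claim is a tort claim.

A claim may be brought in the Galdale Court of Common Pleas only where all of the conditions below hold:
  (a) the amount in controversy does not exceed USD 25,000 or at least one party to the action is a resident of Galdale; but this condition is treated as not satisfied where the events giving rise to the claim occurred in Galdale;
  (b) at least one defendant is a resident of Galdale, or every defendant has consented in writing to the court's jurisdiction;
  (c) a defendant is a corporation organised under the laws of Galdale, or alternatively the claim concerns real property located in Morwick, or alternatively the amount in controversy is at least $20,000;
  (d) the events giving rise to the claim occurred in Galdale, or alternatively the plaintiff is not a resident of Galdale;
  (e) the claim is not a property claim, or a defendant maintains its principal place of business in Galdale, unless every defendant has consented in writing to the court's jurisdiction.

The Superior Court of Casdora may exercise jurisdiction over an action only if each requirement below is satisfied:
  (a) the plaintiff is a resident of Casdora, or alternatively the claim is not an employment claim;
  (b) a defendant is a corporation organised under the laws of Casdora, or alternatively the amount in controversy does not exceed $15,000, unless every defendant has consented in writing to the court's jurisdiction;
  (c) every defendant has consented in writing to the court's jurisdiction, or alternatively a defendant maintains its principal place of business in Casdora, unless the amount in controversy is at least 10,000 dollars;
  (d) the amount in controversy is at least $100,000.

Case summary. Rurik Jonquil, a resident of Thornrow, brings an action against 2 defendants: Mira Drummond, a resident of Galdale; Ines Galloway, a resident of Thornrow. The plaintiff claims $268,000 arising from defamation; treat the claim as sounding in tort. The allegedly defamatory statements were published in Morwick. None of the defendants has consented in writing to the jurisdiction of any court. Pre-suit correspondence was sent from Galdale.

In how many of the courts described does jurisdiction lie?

2

The Galdale Regional Court:
  (a) Mira Drummond resides in Galdale. Condition met.
  (b) The claim is a tort claim, so this disjunct is met. The carve-out does not apply: the claim does not concern real property. Condition met.
  (c) The claim does not concern real property; no defendant is a corporation — none of the alternatives is met. Nor does the 'unless' clause help: the operative events occurred in Morwick, not Galdale. Fails.
  (d) Mira Drummond resides in Galdale — that alternative is enough. Condition met.
  (e) The claim is a tort claim, not a contract claim. Condition met.
  → No jurisdiction.
The Superior Court of Istley:
  (a) The claim is a tort claim, not a contract claim. Condition met.
  (b) The amount in controversy is USD 268,000, which meets the USD 15,000 floor, so this disjunct is met. Met.
  (c) The plaintiff resides in Thornrow, which is not Mormont. Satisfied.
  (d) The operative events occurred in Morwick, not Istley. But the claim is a tort claim, and the 'unless' clause therefore excuses the requirement. Condition met.
  → The court has jurisdiction.
The Galdale Court of Common Pleas:
  (a) Mira Drummond resides in Galdale, so this disjunct is met. The exception is not triggered, since the operative events occurred in Morwick, not Galdale. Condition met.
  (b) Mira Drummond resides in Galdale, so this disjunct is met. Condition met.
  (c) The amount in controversy is $268,000, which meets the $20,000 floor, which satisfies one of the alternatives. Condition met.
  (d) The plaintiff resides in Thornrow, which is not Galdale, so this disjunct is met. Met.
  (e) The claim is a tort claim, not a property claim, so this disjunct is met. Met.
  → All conditions met; jurisdiction exists.
The Superior Court of Casdora:
  (a) The claim is a tort claim, not an employment claim, so one alternative holds. Satisfied.
  (b) No defendant is a corporation; the amount in controversy is 268,000 dollars, above the 15,000 dollars ceiling — every alternative fails. The proviso offers no rescue either, since no such written consent has been filed. Not satisfied.
  (c) No such written consent has been filed; no defendant is a corporation — every alternative fails. But the amount in controversy is $268,000, which meets the $10,000 floor, and the 'unless' clause therefore excuses the requirement. Met.
  (d) The amount in controversy is 268,000 dollars, which meets the 100,000 dollars floor. Satisfied.
  → The court lacks jurisdiction.
Courts with jurisdiction: the Superior Court of Istley, the Galdale Court of Common Pleas — 2 in total.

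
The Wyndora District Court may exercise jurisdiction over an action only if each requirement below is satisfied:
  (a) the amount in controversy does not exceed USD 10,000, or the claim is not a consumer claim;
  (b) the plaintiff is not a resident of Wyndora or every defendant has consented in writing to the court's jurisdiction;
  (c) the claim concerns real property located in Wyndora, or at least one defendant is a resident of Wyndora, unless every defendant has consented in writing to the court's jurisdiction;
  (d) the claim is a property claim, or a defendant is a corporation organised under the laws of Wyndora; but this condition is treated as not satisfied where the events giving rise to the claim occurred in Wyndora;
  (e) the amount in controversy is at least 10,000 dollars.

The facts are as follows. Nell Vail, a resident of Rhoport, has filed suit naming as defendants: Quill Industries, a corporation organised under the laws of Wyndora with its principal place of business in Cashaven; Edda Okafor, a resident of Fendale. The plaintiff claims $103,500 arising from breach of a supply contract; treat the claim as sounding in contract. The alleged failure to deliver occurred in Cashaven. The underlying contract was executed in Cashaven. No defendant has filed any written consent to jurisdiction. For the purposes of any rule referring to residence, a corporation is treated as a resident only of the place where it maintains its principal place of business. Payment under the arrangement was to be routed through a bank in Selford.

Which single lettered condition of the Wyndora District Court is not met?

The Wyndora District Court:
  (a) The claim is a contract claim, not a consumer claim, so this disjunct is met. Met.
  (b) The plaintiff resides in Rhoport, which is not Wyndora, so one alternative holds. Condition met.
  (c) The claim does not concern real property; no defendant resides in Wyndora (they reside in Cashaven, Fendale) — no alternative holds. The proviso offers no rescue either, since no such written consent has been filed. Condition not met.
  (d) Quill Industries is organised under the laws of Wyndora — that alternative is enough. The carve-out does not apply: the operative events occurred in Cashaven, not Wyndora. Met.
  (e) The amount in controversy is USD 103,500, which meets the $10,000 floor. Met.
Only condition (c) fails.

(c)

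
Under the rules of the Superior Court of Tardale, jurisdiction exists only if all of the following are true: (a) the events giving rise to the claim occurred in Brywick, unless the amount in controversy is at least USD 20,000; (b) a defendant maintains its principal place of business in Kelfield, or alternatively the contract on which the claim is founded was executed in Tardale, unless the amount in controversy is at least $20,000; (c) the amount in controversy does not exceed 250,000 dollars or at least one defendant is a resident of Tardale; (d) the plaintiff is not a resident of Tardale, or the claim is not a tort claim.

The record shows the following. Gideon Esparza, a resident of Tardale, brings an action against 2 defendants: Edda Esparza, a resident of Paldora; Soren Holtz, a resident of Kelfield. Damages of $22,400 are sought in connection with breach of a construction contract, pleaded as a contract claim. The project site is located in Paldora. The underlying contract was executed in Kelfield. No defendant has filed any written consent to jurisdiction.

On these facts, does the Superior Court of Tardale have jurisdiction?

Yes

The Superior Court of Tardale:
  (a) The operative events occurred in Paldora, not Brywick. The proviso rescues it, though: the amount in controversy is 22,400 dollars, which meets the USD 20,000 floor. Condition met.
  (b) No defendant is a corporation; the contract was executed in Kelfield, not Tardale — every alternative fails. However, the amount in controversy is 22,400 dollars, which meets the USD 20,000 floor, so the 'unless' proviso supplies this condition. Satisfied.
  (c) The amount in controversy is $22,400, within the USD 250,000 ceiling — that alternative is enough. Satisfied.
  (d) The claim is a contract claim, not a tort claim, so one alternative holds. Condition met.
  → Every requirement is satisfied — jurisdiction.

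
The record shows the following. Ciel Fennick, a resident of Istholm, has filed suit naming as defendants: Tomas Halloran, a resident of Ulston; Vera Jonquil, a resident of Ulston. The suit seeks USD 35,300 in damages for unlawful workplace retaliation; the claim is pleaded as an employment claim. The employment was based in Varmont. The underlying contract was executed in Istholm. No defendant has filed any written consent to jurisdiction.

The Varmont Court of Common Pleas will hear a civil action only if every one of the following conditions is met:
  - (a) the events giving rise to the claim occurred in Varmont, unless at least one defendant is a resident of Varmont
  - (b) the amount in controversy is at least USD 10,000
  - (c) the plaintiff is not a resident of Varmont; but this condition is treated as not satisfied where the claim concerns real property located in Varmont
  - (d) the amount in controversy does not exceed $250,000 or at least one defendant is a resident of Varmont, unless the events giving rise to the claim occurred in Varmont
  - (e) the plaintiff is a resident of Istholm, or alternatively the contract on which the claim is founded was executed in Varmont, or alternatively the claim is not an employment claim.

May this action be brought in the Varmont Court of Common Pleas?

Yes

The Varmont Court of Common Pleas:
  (a) The operative events occurred in Varmont. Condition met.
  (b) The amount in controversy is $35,300, which meets the USD 10,000 floor. Met.
  (c) The plaintiff resides in Istholm, which is not Varmont. And the carve-out is inapplicable — the claim does not concern real property. Satisfied.
  (d) The amount in controversy is USD 35,300, within the USD 250,000 ceiling, which satisfies one of the alternatives. Condition met.
  (e) The plaintiff resides in Istholm — that alternative is enough. Met.
  → All conditions met; jurisdiction exists.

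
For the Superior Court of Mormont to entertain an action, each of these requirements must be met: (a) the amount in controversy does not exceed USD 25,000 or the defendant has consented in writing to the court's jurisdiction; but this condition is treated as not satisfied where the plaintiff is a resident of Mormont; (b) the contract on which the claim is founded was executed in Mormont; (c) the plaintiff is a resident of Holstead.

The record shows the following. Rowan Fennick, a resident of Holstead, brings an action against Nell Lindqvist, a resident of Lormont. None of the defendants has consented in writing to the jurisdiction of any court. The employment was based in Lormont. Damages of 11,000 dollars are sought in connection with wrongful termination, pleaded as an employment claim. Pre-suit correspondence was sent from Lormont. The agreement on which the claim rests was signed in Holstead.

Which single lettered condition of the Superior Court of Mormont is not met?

The Superior Court of Mormont:
  (a) The amount in controversy is $11,000, within the $25,000 ceiling, so this disjunct is met. And the carve-out is inapplicable — the plaintiff resides in Holstead, not Mormont. Satisfied.
  (b) The contract was executed in Holstead, not Mormont. Fails.
  (c) The plaintiff resides in Holstead. Satisfied.
Only condition (b) fails.

(b)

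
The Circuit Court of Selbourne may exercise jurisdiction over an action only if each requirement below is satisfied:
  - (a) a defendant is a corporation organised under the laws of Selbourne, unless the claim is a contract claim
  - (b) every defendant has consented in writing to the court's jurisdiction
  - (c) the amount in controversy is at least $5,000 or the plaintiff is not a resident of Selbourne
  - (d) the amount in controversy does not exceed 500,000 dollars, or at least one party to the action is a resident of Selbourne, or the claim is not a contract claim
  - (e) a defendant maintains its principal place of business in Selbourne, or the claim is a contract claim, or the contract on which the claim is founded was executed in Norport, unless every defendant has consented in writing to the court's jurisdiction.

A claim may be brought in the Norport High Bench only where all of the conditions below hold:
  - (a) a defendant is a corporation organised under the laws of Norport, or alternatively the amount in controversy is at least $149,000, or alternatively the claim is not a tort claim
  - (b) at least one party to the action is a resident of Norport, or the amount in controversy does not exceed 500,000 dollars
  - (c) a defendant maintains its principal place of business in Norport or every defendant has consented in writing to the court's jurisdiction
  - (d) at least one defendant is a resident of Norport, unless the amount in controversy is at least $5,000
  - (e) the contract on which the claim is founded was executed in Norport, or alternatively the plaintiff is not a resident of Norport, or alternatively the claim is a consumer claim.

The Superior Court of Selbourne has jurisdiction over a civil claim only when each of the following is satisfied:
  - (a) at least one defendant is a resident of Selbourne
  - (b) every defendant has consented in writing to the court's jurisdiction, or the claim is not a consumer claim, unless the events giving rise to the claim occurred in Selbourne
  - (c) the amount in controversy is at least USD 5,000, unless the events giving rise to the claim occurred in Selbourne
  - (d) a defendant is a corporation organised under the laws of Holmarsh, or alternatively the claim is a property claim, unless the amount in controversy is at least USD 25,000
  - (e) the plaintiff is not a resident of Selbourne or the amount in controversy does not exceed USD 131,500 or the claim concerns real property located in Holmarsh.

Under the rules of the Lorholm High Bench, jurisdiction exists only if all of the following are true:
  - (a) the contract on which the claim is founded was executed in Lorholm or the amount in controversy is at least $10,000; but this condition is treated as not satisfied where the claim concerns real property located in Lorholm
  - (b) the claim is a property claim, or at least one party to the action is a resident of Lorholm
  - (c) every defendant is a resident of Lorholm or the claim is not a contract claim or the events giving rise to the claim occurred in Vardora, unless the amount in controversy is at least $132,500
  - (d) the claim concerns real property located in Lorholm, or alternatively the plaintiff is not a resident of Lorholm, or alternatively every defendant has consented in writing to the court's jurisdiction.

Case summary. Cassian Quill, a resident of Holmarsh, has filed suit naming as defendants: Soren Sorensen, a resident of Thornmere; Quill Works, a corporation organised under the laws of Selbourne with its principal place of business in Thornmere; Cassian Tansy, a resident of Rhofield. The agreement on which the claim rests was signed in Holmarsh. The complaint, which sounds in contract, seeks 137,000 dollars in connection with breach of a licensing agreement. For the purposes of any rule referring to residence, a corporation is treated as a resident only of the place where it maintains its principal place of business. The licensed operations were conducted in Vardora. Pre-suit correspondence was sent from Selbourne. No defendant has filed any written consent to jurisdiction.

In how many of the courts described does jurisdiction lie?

The Circuit Court of Selbourne:
  (a) Quill Works is organised under the laws of Selbourne. Condition met.
  (b) No such written consent has been filed. Not satisfied.
  (c) The amount in controversy is USD 137,000, which meets the USD 5,000 floor, so one alternative holds. Condition met.
  (d) The amount in controversy is 137,000 dollars, within the 500,000 dollars ceiling, so one alternative holds. Condition met.
  (e) The claim is a contract claim, which satisfies one of the alternatives. Satisfied.
  → Not every requirement is met — no jurisdiction.
The Norport High Bench:
  (a) The claim is a contract claim, not a tort claim — that alternative is enough. Satisfied.
  (b) The amount in controversy is $137,000, within the 500,000 dollars ceiling — that alternative is enough. Condition met.
  (c) The corporate defendant(s) have their principal place of business in Thornmere, not Norport; no such written consent has been filed — no alternative holds. Fails.
  (d) No defendant resides in Norport (they reside in Thornmere, Thornmere, Rhofield). The proviso rescues it, though: the amount in controversy is 137,000 dollars, which meets the $5,000 floor. Met.
  (e) The plaintiff resides in Holmarsh, which is not Norport — that alternative is enough. Met.
  → No jurisdiction.
The Superior Court of Selbourne:
  (a) No defendant resides in Selbourne (they reside in Thornmere, Thornmere, Rhofield). Not satisfied.
  (b) The claim is a contract claim, not a consumer claim, so one alternative holds. Satisfied.
  (c) The amount in controversy is 137,000 dollars, which meets the USD 5,000 floor. Satisfied.
  (d) The corporate defendant(s) are organised in Selbourne, not Holmarsh; the claim is a contract claim, not a property claim — every alternative fails. But the amount in controversy is $137,000, which meets the 25,000 dollars floor, and the 'unless' clause therefore excuses the requirement. Satisfied.
  (e) The plaintiff resides in Holmarsh, which is not Selbourne, so one alternative holds. Condition met.
  → Not every requirement is met — no jurisdiction.
The Lorholm High Bench:
  (a) The amount in controversy is $137,000, which meets the $10,000 floor — that alternative is enough. And the carve-out is inapplicable — the claim does not concern real property. Condition met.
  (b) The claim is a contract claim, not a property claim; no party resides in Lorholm — every alternative fails. Not met.
  (c) The operative events occurred in Vardora, so one alternative holds. Met.
  (d) The plaintiff resides in Holmarsh, which is not Lorholm — that alternative is enough. Condition met.
  → The court lacks jurisdiction.
No court satisfies all of its conditions.

0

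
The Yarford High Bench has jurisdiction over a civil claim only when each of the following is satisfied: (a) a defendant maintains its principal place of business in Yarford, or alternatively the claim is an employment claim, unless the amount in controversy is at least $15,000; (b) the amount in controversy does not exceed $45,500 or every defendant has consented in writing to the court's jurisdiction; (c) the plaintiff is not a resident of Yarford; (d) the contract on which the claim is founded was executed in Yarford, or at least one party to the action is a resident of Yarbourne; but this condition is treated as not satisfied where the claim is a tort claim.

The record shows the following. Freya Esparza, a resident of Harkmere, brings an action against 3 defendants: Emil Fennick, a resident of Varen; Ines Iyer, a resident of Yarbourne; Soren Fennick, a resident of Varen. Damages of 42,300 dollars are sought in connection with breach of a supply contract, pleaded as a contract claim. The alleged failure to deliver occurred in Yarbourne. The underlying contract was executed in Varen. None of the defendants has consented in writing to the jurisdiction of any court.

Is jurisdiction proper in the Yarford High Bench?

The Yarford High Bench:
  (a) No defendant is a corporation; the claim is a contract claim, not an employment claim — no alternative holds. However, the amount in controversy is $42,300, which meets the $15,000 floor, so the 'unless' proviso supplies this condition. Met.
  (b) The amount in controversy is $42,300, within the USD 45,500 ceiling, which satisfies one of the alternatives. Met.
  (c) The plaintiff resides in Harkmere, which is not Yarford. Condition met.
  (d) Ines Iyer resides in Yarbourne, so this disjunct is met. And the carve-out is inapplicable — the claim is a contract claim, not a tort claim. Met.
  → All conditions met; jurisdiction exists.

Yes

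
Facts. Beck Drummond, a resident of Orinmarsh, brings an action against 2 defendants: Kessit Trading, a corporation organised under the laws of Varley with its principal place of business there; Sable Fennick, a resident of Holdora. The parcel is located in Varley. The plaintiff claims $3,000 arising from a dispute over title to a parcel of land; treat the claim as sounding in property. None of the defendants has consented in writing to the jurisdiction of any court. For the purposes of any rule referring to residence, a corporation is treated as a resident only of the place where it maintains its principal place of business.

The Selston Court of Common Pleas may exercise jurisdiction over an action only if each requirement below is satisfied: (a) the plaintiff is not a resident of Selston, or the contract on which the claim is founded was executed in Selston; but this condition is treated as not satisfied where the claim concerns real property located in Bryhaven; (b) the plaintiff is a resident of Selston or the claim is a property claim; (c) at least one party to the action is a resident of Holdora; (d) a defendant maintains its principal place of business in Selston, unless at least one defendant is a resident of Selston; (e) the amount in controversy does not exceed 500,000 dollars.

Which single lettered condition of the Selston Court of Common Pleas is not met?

(d)

The Selston Court of Common Pleas:
  (a) The plaintiff resides in Orinmarsh, which is not Selston, so one alternative holds. The carve-out does not apply: the property lies in Varley, not Bryhaven. Condition met.
  (b) The claim is a property claim, so one alternative holds. Satisfied.
  (c) Sable Fennick resides in Holdora. Condition met.
  (d) The corporate defendant(s) have their principal place of business in Varley, not Selston. And no defendant resides in Selston (they reside in Varley, Holdora), so the proviso does not save it. Condition not met.
  (e) The amount in controversy is 3,000 dollars, within the 500,000 dollars ceiling. Met.
Only condition (d) fails.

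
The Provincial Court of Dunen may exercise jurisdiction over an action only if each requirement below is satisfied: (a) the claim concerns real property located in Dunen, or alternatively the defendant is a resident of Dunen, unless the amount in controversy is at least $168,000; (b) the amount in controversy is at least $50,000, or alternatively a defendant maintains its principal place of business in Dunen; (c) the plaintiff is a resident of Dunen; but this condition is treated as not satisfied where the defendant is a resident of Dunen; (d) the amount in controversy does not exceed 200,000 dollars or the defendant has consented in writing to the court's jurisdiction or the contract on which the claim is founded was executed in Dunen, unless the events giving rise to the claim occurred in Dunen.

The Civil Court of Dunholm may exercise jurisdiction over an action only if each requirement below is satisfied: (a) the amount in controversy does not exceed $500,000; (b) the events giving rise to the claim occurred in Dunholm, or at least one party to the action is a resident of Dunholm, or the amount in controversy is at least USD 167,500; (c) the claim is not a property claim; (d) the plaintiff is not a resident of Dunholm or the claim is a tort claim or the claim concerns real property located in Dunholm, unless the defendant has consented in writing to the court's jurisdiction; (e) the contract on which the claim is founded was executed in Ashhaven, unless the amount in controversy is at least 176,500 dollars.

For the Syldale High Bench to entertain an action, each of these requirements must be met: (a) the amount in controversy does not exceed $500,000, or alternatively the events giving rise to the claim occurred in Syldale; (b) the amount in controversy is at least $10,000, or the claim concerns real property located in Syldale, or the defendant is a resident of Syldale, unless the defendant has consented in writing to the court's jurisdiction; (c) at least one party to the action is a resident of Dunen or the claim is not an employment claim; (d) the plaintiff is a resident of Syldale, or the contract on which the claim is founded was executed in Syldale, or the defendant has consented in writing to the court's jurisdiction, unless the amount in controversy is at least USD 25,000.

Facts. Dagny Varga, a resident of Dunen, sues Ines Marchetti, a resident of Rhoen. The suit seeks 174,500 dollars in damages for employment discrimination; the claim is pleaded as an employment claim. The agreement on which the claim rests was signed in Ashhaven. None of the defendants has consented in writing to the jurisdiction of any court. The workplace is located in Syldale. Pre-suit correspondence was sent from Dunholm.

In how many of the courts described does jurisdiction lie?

The Provincial Court of Dunen:
  (a) The claim does not concern real property; the defendant resides in Rhoen, not Dunen — none of the alternatives is met. The proviso rescues it, though: the amount in controversy is $174,500, which meets the 168,000 dollars floor. Satisfied.
  (b) The amount in controversy is $174,500, which meets the 50,000 dollars floor — that alternative is enough. Met.
  (c) The plaintiff resides in Dunen. The exception is not triggered, since the defendant resides in Rhoen, not Dunen. Met.
  (d) The amount in controversy is 174,500 dollars, within the 200,000 dollars ceiling, so one alternative holds. Condition met.
  → The court has jurisdiction.
The Civil Court of Dunholm:
  (a) The amount in controversy is 174,500 dollars, within the USD 500,000 ceiling. Condition met.
  (b) The amount in controversy is $174,500, which meets the 167,500 dollars floor, so this disjunct is met. Satisfied.
  (c) The claim is an employment claim, not a property claim. Met.
  (d) The plaintiff resides in Dunen, which is not Dunholm — that alternative is enough. Met.
  (e) The contract was executed in Ashhaven. Satisfied.
  → Every requirement is satisfied — jurisdiction.
The Syldale High Bench:
  (a) The amount in controversy is USD 174,500, within the USD 500,000 ceiling — that alternative is enough. Met.
  (b) The amount in controversy is USD 174,500, which meets the USD 10,000 floor — that alternative is enough. Condition met.
  (c) Dagny Varga resides in Dunen, so this disjunct is met. Satisfied.
  (d) The plaintiff resides in Dunen, not Syldale; the contract was executed in Ashhaven, not Syldale; no such written consent has been filed — none of the alternatives is met. The proviso rescues it, though: the amount in controversy is USD 174,500, which meets the USD 25,000 floor. Condition met.
  → All conditions met; jurisdiction exists.
Courts with jurisdiction: the Provincial Court of Dunen, the Civil Court of Dunholm, the Syldale High Bench — 3 in total.

3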